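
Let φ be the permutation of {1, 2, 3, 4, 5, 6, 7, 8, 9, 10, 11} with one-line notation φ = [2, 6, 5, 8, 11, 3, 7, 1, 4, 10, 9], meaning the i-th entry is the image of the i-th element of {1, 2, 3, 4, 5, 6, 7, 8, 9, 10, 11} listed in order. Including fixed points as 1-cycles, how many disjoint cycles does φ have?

3

The cycle decomposition is (1 2 6 3 5 11 9 4 8)(7)(10), which has 3 cycles (counting 1-cycles).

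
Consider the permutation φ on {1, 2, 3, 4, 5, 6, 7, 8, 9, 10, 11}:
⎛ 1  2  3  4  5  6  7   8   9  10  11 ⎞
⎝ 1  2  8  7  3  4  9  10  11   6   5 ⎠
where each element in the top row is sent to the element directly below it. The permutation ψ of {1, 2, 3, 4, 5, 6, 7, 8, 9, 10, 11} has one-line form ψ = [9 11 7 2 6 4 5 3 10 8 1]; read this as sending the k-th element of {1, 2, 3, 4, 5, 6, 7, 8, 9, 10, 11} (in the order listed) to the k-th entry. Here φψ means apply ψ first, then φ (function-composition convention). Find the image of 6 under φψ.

ψ(6) = 4, then φ(4) = 7; composing gives (φψ)(6) = 7.

7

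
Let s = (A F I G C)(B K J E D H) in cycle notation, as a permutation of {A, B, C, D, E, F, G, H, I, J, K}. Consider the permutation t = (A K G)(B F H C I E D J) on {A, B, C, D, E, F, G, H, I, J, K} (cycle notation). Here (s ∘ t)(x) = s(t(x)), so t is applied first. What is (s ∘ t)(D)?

E

First apply t: t(D) = J, then s(J) = E. Thus (s ∘ t)(D) = E.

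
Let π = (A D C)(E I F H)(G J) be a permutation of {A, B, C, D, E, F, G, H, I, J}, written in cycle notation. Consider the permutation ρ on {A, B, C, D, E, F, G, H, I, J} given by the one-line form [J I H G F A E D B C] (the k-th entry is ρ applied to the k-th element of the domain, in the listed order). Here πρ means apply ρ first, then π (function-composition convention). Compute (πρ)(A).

G

(πρ)(A) = π(ρ(A)). ρ(A) = J, then π(J) = G. So (πρ)(A) = G.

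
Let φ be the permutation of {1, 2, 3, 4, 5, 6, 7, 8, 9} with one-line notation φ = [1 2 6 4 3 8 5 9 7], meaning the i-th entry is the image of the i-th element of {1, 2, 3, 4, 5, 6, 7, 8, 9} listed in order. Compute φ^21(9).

3

Tracing 9 → 7 → … returns to 9 after 6 steps, so 9 lies in a 6-cycle (3, 6, 8, 9, 7, 5).
On a 6-cycle, φ^6 is the identity, so φ^21 = φ^3 there (21 ≡ 3 mod 6).
Advancing 3 steps from 9: 9 → 7 → 5 → 3.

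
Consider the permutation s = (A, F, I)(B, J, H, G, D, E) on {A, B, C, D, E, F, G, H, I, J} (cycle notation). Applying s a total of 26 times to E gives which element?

E lies in the 6-cycle (B, J, H, G, D, E).
Powers repeat with period 6 on this cycle, and 26 mod 6 = 2, so s^26(E) = s^2(E).
Stepping 2 places around the cycle: E → B → J.

J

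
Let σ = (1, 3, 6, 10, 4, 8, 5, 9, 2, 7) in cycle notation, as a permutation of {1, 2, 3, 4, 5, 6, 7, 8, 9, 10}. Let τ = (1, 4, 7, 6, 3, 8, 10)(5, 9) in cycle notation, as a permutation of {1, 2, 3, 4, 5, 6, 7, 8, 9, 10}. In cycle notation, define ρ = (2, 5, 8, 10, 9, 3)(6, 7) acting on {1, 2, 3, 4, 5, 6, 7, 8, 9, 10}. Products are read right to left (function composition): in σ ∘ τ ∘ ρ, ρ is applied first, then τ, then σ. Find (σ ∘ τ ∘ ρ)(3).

Chase 3: ρ(3) = 2; τ(2) = 2; σ(2) = 7. Hence (σ ∘ τ ∘ ρ)(3) = 7.

7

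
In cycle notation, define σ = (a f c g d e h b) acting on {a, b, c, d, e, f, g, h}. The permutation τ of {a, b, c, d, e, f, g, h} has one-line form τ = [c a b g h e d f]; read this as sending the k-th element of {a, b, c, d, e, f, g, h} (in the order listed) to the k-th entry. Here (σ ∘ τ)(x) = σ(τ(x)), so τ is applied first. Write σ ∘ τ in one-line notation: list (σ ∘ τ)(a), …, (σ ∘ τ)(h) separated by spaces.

For each element, apply τ then σ: a → c → g; b → a → f; c → b → a; d → g → d; e → h → b; f → e → h; g → d → e; h → f → c.
Collecting the images, σ ∘ τ = [g f a d b h e c].

g f a d b h e c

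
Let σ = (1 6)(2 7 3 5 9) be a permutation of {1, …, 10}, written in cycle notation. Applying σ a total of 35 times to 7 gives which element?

7

7 lies in the 5-cycle (2 7 3 5 9).
On a 5-cycle, σ^5 is the identity, so σ^35 = σ^0 there (35 ≡ 0 mod 5).
So σ^35(7) = 7.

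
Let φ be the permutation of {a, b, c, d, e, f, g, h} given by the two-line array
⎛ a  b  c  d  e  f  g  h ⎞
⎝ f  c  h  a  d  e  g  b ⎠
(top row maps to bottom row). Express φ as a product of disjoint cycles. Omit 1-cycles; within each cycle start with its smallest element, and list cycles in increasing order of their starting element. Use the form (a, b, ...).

(a, f, e, d)(b, c, h)

Start at a and follow images: a → f → e → d → a, giving the cycle (a, f, e, d).
Repeating from the next unused element and collecting all non-trivial cycles gives (a, f, e, d)(b, c, h).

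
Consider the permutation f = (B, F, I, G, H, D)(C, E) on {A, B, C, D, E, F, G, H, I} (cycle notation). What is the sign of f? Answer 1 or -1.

The cycle lengths are 6, 2, 1.
A cycle of length ℓ contributes ℓ−1 transpositions, so f is a product of 5 + 1 = 6 transpositions — even.

1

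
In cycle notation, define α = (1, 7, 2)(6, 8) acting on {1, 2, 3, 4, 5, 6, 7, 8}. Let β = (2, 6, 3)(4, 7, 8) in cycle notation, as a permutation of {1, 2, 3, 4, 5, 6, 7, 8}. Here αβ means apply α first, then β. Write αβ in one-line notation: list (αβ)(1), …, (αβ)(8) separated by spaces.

8 1 2 7 5 4 6 3

(αβ)(x) = β(α(x)). Computing each image: β(α(1)) = β(7) = 8, β(α(2)) = β(1) = 1, β(α(3)) = β(3) = 2, β(α(4)) = β(4) = 7, β(α(5)) = β(5) = 5, β(α(6)) = β(8) = 4, β(α(7)) = β(2) = 6, β(α(8)) = β(6) = 3.
Hence αβ = [8 1 2 7 5 4 6 3].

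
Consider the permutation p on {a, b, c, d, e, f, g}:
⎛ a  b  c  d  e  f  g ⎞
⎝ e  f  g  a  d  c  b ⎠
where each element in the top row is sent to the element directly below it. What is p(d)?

The entry below d in the array is a, so p(d) = a.

a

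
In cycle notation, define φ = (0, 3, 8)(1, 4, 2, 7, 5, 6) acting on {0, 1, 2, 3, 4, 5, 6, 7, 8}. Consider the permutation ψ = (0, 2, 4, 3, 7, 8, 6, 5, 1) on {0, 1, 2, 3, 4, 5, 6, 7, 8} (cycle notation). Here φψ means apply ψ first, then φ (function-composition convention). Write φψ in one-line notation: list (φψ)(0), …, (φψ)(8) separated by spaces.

7 3 2 5 8 4 6 0 1

(φψ)(x) = φ(ψ(x)). Computing each image: φ(ψ(0)) = φ(2) = 7, φ(ψ(1)) = φ(0) = 3, φ(ψ(2)) = φ(4) = 2, φ(ψ(3)) = φ(7) = 5, φ(ψ(4)) = φ(3) = 8, φ(ψ(5)) = φ(1) = 4, φ(ψ(6)) = φ(5) = 6, φ(ψ(7)) = φ(8) = 0, φ(ψ(8)) = φ(6) = 1.
Hence φψ = [7 3 2 5 8 4 6 0 1].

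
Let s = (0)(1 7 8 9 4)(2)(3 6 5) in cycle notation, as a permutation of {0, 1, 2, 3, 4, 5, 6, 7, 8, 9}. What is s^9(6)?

6 lies in the 3-cycle (3 6 5).
On a 3-cycle, s^3 is the identity, so s^9 = s^0 there (9 ≡ 0 mod 3).
So s^9(6) = 6.

6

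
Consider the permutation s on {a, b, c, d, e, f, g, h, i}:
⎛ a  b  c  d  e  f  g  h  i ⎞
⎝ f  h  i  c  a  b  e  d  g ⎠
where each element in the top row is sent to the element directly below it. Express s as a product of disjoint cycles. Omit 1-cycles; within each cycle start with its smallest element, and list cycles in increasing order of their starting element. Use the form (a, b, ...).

(a, f, b, h, d, c, i, g, e)

From a: a → f → b → h → d → c → i → g → e → a, closing the cycle (a, f, b, h, d, c, i, g, e).
Repeating from the next unused element and collecting all non-trivial cycles gives (a, f, b, h, d, c, i, g, e).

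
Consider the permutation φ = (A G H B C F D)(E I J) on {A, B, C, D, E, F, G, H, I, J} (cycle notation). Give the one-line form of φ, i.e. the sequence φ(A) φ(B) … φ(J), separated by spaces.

Reading each image from the cycles: A→G, B→C, C→F, D→A, E→I, F→D, G→H, H→B, I→J, J→E.
So the one-line form is G C F A I D H B J E.

G C F A I D H B J E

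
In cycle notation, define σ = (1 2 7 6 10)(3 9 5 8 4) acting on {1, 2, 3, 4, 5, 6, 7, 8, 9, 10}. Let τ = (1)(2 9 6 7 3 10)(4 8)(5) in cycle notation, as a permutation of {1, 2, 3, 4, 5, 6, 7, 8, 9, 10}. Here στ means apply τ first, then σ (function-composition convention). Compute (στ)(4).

4

τ(4) = 8, then σ(8) = 4; composing gives (στ)(4) = 4.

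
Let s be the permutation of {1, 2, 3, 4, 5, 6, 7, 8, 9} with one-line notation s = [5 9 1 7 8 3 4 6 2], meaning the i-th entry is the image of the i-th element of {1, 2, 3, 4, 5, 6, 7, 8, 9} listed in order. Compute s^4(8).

5

Tracing 8 → 6 → … returns to 8 after 5 steps, so 8 lies in a 5-cycle (1, 5, 8, 6, 3).
Stepping 4 places around the cycle: 8 → 6 → 3 → 1 → 5.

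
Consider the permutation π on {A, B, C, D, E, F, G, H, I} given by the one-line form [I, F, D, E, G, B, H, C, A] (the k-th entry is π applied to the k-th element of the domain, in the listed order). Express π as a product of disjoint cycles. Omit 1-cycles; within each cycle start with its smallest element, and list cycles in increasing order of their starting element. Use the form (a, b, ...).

(A, I)(B, F)(C, D, E, G, H)

From A: A → I → A, closing the cycle (A, I).
Continuing from each remaining unvisited element yields (A, I)(B, F)(C, D, E, G, H).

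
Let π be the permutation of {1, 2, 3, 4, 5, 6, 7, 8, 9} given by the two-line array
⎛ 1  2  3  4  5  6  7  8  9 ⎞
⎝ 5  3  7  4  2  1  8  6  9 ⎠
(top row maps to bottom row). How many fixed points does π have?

The fixed points (elements with π(x) = x) are {4, 9}, so there are 2.

2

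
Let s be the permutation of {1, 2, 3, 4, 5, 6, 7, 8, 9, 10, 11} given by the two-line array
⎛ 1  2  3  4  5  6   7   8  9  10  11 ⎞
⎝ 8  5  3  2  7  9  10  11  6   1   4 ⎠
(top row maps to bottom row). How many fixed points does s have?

1

The fixed points (elements with s(x) = x) are {3}, so there is 1.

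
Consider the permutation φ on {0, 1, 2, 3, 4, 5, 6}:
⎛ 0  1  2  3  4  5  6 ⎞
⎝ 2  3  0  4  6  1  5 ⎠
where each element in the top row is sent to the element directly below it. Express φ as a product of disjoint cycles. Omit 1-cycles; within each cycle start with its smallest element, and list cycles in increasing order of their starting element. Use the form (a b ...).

(0 2)(1 3 4 6 5)

Start at 0 and follow images: 0 → 2 → 0, giving the cycle (0 2).
Continuing from each remaining unvisited element yields (0 2)(1 3 4 6 5).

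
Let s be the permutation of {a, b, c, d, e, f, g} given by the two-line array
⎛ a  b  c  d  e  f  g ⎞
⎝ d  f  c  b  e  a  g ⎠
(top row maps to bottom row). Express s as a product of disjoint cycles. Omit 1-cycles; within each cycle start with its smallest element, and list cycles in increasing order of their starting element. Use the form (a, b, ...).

(a, d, b, f)

From a: a → d → b → f → a, closing the cycle (a, d, b, f).
Repeating from the next unused element and collecting all non-trivial cycles gives (a, d, b, f).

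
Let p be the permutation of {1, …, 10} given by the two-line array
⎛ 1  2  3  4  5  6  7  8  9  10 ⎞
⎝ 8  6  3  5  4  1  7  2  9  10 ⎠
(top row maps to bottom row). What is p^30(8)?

Tracing 8 → 2 → … returns to 8 after 4 steps, so 8 lies in a 4-cycle (1, 8, 2, 6).
On a 4-cycle, p^4 is the identity, so p^30 = p^2 there (30 ≡ 2 mod 4).
Advancing 2 steps from 8: 8 → 2 → 6.

6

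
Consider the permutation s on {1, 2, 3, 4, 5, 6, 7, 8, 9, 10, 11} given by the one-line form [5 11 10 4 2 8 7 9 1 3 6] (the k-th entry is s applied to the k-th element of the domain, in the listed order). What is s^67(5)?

8

Tracing 5 → 2 → … returns to 5 after 7 steps, so 5 lies in a 7-cycle (1, 5, 2, 11, 6, 8, 9).
On a 7-cycle, s^7 is the identity, so s^67 = s^4 there (67 ≡ 4 mod 7).
Advancing 4 steps from 5: 5 → 2 → 11 → 6 → 8.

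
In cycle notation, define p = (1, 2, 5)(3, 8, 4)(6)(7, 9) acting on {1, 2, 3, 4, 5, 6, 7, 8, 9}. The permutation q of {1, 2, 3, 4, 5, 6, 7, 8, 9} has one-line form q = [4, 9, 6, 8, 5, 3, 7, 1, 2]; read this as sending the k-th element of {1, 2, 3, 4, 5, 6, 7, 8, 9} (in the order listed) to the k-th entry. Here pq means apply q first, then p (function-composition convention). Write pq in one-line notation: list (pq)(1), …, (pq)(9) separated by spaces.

3 7 6 4 1 8 9 2 5

(pq)(x) = p(q(x)). Computing each image: p(q(1)) = p(4) = 3, p(q(2)) = p(9) = 7, p(q(3)) = p(6) = 6, p(q(4)) = p(8) = 4, p(q(5)) = p(5) = 1, p(q(6)) = p(3) = 8, p(q(7)) = p(7) = 9, p(q(8)) = p(1) = 2, p(q(9)) = p(2) = 5.
Hence pq = [3 7 6 4 1 8 9 2 5].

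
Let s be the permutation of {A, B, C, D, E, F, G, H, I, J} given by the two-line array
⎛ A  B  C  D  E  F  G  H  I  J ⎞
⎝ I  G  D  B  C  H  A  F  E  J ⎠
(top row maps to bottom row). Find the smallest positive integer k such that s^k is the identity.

Writing s as disjoint cycles, the cycle lengths are 7, 2, 1.
Since disjoint cycles commute, ord(s) = lcm(7, 2) = 14.

14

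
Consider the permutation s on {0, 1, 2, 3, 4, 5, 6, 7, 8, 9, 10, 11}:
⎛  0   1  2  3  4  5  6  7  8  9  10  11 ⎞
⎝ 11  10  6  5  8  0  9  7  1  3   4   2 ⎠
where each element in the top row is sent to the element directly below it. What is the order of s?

28

The disjoint-cycle form of s has cycle lengths 7, 4, 1.
The order is lcm(7, 4) = 28.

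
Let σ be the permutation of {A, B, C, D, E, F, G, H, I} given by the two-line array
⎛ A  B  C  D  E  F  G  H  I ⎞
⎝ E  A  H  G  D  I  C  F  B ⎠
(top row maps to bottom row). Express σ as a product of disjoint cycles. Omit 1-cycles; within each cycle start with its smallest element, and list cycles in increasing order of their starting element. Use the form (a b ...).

(A E D G C H F I B)

Iterating σ from A gives A → E → D → G → C → H → F → I → B → A; that is the 9-cycle (A E D G C H F I B).
Continuing from each remaining unvisited element yields (A E D G C H F I B).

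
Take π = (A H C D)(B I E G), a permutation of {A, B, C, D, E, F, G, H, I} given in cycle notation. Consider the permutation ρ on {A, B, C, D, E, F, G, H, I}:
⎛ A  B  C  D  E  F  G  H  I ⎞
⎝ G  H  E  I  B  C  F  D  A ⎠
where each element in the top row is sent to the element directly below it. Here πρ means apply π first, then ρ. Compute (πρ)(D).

π(D) = A, then ρ(A) = G; composing gives (πρ)(D) = G.

G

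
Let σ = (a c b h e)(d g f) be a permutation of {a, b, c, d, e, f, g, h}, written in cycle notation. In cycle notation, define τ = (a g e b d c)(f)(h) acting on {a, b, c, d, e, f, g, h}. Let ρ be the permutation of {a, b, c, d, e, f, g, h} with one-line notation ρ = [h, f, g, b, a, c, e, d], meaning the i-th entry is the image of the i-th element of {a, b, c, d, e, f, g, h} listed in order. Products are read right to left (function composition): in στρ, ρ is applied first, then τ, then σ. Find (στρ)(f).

Apply the permutations in order: ρ(f) = c, then τ(c) = a, then σ(a) = c. So (στρ)(f) = c.

c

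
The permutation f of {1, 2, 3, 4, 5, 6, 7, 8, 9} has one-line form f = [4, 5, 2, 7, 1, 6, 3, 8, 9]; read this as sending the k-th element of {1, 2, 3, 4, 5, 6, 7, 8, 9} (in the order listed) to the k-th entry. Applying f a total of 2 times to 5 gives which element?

Tracing 5 → 1 → … returns to 5 after 6 steps, so 5 lies in a 6-cycle (1 4 7 3 2 5).
Advancing 2 steps from 5: 5 → 1 → 4.

4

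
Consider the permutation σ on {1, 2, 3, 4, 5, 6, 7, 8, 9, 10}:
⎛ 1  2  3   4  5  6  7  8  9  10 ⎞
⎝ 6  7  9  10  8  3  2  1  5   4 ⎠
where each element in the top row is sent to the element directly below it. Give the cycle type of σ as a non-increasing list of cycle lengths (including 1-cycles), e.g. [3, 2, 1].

[6, 2, 2]

The disjoint cycles are (1, 6, 3, 9, 5, 8)(2, 7)(4, 10), with lengths 6, 2, 2 in non-increasing order.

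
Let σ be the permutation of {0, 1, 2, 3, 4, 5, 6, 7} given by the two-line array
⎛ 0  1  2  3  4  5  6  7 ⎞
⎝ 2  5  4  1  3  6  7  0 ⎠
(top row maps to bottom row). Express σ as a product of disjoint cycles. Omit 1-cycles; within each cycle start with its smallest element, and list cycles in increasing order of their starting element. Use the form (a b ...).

(0 2 4 3 1 5 6 7)

Start at 0 and follow images: 0 → 2 → 4 → 3 → 1 → 5 → 6 → 7 → 0, giving the cycle (0 2 4 3 1 5 6 7).
Continuing from each remaining unvisited element yields (0 2 4 3 1 5 6 7).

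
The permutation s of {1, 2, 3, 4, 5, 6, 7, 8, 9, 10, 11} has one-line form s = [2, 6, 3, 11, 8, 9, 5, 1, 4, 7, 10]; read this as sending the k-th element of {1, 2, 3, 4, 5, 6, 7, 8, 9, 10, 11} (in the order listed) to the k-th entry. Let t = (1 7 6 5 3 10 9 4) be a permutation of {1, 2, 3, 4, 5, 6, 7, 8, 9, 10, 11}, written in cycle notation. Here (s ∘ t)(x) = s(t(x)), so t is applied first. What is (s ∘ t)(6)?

8

(s ∘ t)(6) = s(t(6)). t(6) = 5, then s(5) = 8. So (s ∘ t)(6) = 8.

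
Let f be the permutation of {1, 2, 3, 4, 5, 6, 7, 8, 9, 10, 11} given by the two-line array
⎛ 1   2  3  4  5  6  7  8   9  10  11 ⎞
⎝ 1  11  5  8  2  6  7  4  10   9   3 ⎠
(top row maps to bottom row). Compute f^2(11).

Tracing 11 → 3 → … returns to 11 after 4 steps, so 11 lies in a 4-cycle (2, 11, 3, 5).
Stepping 2 places around the cycle: 11 → 3 → 5.

5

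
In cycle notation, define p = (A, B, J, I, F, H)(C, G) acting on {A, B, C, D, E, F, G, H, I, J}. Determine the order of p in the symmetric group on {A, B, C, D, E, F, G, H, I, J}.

6

The disjoint cycles have lengths 6, 2, 1, 1.
The order of p is the least common multiple of its cycle lengths: lcm(6, 2) = 6.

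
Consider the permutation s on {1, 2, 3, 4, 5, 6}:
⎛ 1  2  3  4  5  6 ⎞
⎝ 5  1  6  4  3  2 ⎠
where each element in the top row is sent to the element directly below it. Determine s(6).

2

The entry below 6 in the array is 2, so s(6) = 2.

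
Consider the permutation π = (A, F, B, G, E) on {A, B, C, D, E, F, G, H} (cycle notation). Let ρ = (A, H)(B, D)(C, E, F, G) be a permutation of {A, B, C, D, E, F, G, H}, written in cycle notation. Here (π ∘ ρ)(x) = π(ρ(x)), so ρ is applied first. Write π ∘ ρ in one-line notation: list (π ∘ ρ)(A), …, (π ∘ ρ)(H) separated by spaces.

H D A G B E C F

(π ∘ ρ)(x) = π(ρ(x)). Computing each image: π(ρ(A)) = π(H) = H, π(ρ(B)) = π(D) = D, π(ρ(C)) = π(E) = A, π(ρ(D)) = π(B) = G, π(ρ(E)) = π(F) = B, π(ρ(F)) = π(G) = E, π(ρ(G)) = π(C) = C, π(ρ(H)) = π(A) = F.
Hence π ∘ ρ = [H D A G B E C F].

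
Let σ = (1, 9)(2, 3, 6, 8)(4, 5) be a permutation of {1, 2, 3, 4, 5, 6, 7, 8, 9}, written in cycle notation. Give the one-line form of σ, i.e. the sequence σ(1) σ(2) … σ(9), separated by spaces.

Image by image: 1→9, 2→3, 3→6, 4→5, 5→4, 6→8, 7→7, 8→2, 9→1.
So the one-line form is 9 3 6 5 4 8 7 2 1.

9 3 6 5 4 8 7 2 1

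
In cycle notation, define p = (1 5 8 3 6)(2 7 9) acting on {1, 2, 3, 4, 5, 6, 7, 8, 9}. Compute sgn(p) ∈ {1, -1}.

1

The cycle lengths are 5, 3, 1.
A cycle is odd iff its length is even; p has 0 even-length cycles, so sgn(p) = (−1)^0 and p is even.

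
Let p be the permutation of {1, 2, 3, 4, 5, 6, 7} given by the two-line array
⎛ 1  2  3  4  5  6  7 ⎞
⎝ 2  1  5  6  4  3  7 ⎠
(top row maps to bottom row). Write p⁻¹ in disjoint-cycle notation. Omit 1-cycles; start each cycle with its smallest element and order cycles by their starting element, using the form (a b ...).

(1 2)(3 6 4 5)

The cycle decomposition of p is (1 2)(3 5 4 6).
The inverse reverses every cycle; in canonical form, p⁻¹ = (1 2)(3 6 4 5).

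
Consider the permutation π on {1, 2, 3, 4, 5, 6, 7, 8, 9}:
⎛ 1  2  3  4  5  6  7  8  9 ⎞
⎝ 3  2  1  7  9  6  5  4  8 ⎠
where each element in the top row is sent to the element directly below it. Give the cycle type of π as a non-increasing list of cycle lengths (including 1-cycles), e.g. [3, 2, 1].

The disjoint cycles are (1, 3)(2)(4, 7, 5, 9, 8)(6), with lengths 5, 2, 1, 1 in non-increasing order.

[5, 2, 1, 1]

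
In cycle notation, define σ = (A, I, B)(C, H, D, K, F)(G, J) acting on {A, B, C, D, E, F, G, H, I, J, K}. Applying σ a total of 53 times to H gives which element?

H lies in the 5-cycle (C, H, D, K, F).
On a 5-cycle, σ^5 is the identity, so σ^53 = σ^3 there (53 ≡ 3 mod 5).
Stepping 3 places around the cycle: H → D → K → F.

F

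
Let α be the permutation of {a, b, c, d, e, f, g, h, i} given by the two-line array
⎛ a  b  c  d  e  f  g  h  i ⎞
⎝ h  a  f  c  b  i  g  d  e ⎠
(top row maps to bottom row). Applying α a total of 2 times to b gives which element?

Tracing b → a → … returns to b after 8 steps, so b lies in an 8-cycle (a, h, d, c, f, i, e, b).
Stepping 2 places around the cycle: b → a → h.

h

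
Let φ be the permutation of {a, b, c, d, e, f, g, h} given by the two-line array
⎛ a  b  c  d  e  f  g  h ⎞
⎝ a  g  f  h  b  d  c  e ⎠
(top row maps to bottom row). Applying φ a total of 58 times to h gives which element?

b

Tracing h → e → … returns to h after 7 steps, so h lies in a 7-cycle (b, g, c, f, d, h, e).
Powers repeat with period 7 on this cycle, and 58 mod 7 = 2, so φ^58(h) = φ^2(h).
Advancing 2 steps from h: h → e → b.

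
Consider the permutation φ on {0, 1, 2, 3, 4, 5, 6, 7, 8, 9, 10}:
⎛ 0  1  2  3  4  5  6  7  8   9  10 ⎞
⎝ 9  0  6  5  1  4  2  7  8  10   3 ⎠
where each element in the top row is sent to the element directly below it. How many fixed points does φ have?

2

The fixed points (elements with φ(x) = x) are {7, 8}, so there are 2.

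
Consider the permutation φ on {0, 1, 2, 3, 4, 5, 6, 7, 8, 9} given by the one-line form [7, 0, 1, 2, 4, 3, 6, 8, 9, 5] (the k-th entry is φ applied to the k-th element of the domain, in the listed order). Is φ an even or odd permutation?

odd

In disjoint-cycle form the cycle lengths are 8, 1, 1.
A cycle is odd iff its length is even; φ has 1 even-length cycle, so sgn(φ) = (−1)^1 and φ is odd.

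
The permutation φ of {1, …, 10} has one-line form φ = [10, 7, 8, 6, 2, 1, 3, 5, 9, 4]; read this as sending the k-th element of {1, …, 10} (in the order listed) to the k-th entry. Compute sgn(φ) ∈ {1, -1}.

In disjoint-cycle form the cycle lengths are 5, 4, 1.
A cycle is odd iff its length is even; φ has 1 even-length cycle, so sgn(φ) = (−1)^1 and φ is odd.

-1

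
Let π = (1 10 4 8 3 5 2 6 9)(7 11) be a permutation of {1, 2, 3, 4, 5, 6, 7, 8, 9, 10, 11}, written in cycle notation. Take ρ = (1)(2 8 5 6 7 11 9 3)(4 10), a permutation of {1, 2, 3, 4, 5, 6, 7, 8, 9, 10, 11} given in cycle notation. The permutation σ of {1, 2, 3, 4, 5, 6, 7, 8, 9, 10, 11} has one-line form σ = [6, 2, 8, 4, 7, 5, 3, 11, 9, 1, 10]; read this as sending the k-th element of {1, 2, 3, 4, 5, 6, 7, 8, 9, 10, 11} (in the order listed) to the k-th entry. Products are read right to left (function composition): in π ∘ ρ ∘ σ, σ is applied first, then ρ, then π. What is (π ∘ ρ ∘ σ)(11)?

8

Chase 11: σ(11) = 10; ρ(10) = 4; π(4) = 8. Hence (π ∘ ρ ∘ σ)(11) = 8.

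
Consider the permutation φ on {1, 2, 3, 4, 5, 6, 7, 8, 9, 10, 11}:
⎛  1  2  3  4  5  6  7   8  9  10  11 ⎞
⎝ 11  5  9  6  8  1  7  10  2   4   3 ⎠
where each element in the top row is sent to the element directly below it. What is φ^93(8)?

Tracing 8 → 10 → … returns to 8 after 10 steps, so 8 lies in a 10-cycle (1, 11, 3, 9, 2, 5, 8, 10, 4, 6).
On a 10-cycle, φ^10 is the identity, so φ^93 = φ^3 there (93 ≡ 3 mod 10).
Stepping 3 places around the cycle: 8 → 10 → 4 → 6.

6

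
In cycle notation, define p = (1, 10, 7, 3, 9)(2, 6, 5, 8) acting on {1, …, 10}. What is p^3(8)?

8 lies in the 4-cycle (2, 6, 5, 8).
Stepping 3 places around the cycle: 8 → 2 → 6 → 5.

5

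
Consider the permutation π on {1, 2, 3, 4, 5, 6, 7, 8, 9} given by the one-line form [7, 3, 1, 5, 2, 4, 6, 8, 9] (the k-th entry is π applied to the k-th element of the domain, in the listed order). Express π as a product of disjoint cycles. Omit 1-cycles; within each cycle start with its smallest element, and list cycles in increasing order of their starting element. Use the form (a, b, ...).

Iterating π from 1 gives 1 → 7 → 6 → 4 → 5 → 2 → 3 → 1; that is the 7-cycle (1, 7, 6, 4, 5, 2, 3).
Continuing from each remaining unvisited element yields (1, 7, 6, 4, 5, 2, 3).

(1, 7, 6, 4, 5, 2, 3)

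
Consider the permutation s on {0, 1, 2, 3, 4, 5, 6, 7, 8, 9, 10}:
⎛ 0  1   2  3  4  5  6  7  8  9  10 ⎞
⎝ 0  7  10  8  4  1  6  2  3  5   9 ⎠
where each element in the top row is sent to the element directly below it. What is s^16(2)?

1

Tracing 2 → 10 → … returns to 2 after 6 steps, so 2 lies in a 6-cycle (1 7 2 10 9 5).
Since the cycle has length 6, s^16 acts on it the same as s^4 (16 mod 6 = 4).
Advancing 4 steps from 2: 2 → 10 → 9 → 5 → 1.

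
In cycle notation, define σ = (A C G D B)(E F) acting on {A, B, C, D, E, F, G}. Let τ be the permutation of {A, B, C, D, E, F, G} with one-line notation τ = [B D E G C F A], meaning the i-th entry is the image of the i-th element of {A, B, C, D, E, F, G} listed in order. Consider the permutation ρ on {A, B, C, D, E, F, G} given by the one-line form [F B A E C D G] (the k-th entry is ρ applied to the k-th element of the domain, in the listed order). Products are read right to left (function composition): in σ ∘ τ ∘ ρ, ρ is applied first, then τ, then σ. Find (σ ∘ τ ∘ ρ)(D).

Apply the permutations in order: ρ(D) = E, then τ(E) = C, then σ(C) = G. So (σ ∘ τ ∘ ρ)(D) = G.

G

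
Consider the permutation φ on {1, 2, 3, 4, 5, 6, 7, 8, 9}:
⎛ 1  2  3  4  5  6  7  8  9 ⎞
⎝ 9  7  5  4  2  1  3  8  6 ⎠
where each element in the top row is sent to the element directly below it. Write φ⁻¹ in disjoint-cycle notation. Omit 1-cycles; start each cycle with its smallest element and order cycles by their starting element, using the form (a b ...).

(1 6 9)(2 5 3 7)

First write φ in disjoint cycles: (1 9 6)(2 7 3 5).
Reversing each cycle (and rotating so the smallest element leads) gives φ⁻¹ = (1 6 9)(2 5 3 7).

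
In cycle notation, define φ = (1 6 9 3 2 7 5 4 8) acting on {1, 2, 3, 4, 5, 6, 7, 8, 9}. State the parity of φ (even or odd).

even

The cycle lengths are 9.
A cycle is odd iff its length is even; φ has 0 even-length cycles, so sgn(φ) = (−1)^0 and φ is even.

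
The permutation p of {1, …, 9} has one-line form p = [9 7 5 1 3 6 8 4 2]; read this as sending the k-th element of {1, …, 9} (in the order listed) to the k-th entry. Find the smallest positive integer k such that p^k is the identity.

6

Decomposing into disjoint cycles gives cycle lengths 6, 2, 1.
The order of p is the least common multiple of its cycle lengths: lcm(6, 2) = 6.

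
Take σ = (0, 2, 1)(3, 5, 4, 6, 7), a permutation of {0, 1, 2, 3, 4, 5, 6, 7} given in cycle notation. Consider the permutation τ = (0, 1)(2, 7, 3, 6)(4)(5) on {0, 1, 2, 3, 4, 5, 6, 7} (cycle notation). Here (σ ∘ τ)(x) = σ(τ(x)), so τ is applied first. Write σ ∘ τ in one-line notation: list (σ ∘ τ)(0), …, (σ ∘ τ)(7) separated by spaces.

0 2 3 7 6 4 1 5

(σ ∘ τ)(x) = σ(τ(x)). Computing each image: σ(τ(0)) = σ(1) = 0, σ(τ(1)) = σ(0) = 2, σ(τ(2)) = σ(7) = 3, σ(τ(3)) = σ(6) = 7, σ(τ(4)) = σ(4) = 6, σ(τ(5)) = σ(5) = 4, σ(τ(6)) = σ(2) = 1, σ(τ(7)) = σ(3) = 5.
Hence σ ∘ τ = [0 2 3 7 6 4 1 5].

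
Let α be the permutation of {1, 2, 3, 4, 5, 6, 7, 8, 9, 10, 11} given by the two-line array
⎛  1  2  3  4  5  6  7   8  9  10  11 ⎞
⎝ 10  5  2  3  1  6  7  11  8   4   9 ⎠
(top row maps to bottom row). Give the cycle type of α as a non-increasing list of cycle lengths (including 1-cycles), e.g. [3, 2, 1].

[6, 3, 1, 1]

The disjoint cycles are (1 10 4 3 2 5)(6)(7)(8 11 9), with lengths 6, 3, 1, 1 in non-increasing order.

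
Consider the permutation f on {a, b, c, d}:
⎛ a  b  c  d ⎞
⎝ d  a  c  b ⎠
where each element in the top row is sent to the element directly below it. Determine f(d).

The entry below d in the array is b, so f(d) = b.

b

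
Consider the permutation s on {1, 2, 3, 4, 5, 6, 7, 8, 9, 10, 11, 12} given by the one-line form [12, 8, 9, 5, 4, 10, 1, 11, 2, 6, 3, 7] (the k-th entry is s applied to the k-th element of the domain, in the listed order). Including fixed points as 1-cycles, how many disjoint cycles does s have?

4

The cycle decomposition is (1 12 7)(2 8 11 3 9)(4 5)(6 10), which has 4 cycles (counting 1-cycles).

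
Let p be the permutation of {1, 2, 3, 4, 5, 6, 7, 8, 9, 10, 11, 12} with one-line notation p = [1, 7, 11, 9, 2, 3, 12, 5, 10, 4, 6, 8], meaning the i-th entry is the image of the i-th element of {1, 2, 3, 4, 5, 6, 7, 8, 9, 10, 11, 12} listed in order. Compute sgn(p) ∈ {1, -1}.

1

In disjoint-cycle form the cycle lengths are 5, 3, 3, 1.
A cycle is odd iff its length is even; p has 0 even-length cycles, so sgn(p) = (−1)^0 and p is even.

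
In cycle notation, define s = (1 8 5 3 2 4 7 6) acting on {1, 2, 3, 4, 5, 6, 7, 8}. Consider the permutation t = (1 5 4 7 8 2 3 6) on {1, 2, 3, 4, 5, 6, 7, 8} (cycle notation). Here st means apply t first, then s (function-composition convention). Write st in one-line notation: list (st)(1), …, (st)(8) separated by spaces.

3 2 1 6 7 8 5 4

For each element, apply t then s: 1 → 5 → 3; 2 → 3 → 2; 3 → 6 → 1; 4 → 7 → 6; 5 → 4 → 7; 6 → 1 → 8; 7 → 8 → 5; 8 → 2 → 4.
Collecting the images, st = [3 2 1 6 7 8 5 4].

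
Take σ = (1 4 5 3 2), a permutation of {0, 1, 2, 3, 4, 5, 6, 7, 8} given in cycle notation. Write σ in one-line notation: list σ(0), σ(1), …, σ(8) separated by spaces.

0 4 1 2 5 3 6 7 8

Each element maps to the next entry in its cycle (wrapping to the front): 0→0, 1→4, 2→1, 3→2, 4→5, 5→3, 6→6, 7→7, 8→8.
So the one-line form is 0 4 1 2 5 3 6 7 8.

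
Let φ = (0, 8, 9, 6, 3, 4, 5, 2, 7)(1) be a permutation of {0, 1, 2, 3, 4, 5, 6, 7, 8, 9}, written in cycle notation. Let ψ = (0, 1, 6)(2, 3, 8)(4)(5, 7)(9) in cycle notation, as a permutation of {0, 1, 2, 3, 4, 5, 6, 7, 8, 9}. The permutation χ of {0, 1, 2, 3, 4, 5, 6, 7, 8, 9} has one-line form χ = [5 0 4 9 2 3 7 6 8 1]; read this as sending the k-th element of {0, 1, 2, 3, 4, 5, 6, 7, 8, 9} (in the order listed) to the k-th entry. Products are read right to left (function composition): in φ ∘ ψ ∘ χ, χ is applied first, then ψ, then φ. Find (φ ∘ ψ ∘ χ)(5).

(φ ∘ ψ ∘ χ)(5) = φ(ψ(χ(5))). χ(5) = 3, then ψ(3) = 8, then φ(8) = 9, so the result is 9.

9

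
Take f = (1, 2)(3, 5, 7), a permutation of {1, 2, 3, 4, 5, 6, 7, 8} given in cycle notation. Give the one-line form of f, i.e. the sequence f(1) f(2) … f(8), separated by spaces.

2 1 5 4 7 6 3 8

Reading each image from the cycles: 1→2, 2→1, 3→5, 4→4, 5→7, 6→6, 7→3, 8→8.
So the one-line form is 2 1 5 4 7 6 3 8.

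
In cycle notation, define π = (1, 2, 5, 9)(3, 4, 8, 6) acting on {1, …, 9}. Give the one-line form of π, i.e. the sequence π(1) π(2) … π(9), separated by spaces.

2 5 4 8 9 3 7 6 1

Image by image: 1→2, 2→5, 3→4, 4→8, 5→9, 6→3, 7→7, 8→6, 9→1.
So the one-line form is 2 5 4 8 9 3 7 6 1.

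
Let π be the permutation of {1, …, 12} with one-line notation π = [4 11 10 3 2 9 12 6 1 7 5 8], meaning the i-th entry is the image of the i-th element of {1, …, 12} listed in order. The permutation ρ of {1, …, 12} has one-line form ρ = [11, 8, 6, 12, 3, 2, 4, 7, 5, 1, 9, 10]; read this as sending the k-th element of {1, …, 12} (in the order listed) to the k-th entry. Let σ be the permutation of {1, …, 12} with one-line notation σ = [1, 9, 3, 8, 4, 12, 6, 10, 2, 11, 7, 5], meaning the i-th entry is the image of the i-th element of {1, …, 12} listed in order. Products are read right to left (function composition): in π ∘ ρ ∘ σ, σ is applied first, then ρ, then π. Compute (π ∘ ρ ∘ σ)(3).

9

(π ∘ ρ ∘ σ)(3) = π(ρ(σ(3))). σ(3) = 3, then ρ(3) = 6, then π(6) = 9, so the result is 9.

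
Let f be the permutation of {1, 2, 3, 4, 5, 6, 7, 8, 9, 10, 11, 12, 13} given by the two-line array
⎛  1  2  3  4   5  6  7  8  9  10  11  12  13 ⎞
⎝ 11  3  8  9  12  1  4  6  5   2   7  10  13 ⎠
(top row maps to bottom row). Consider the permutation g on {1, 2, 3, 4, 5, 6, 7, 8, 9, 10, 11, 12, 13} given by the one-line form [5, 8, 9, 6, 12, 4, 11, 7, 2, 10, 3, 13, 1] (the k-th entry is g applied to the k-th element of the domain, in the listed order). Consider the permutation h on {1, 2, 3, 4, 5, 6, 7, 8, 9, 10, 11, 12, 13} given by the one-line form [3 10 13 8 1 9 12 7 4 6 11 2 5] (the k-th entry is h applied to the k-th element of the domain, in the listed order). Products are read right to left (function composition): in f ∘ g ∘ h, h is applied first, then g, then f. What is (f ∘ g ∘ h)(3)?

(f ∘ g ∘ h)(3) = f(g(h(3))). h(3) = 13, then g(13) = 1, then f(1) = 11, so the result is 11.

11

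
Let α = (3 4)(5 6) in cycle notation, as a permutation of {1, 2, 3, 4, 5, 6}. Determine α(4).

4 appears in (3 4); the next entry (wrapping around) is 3.

3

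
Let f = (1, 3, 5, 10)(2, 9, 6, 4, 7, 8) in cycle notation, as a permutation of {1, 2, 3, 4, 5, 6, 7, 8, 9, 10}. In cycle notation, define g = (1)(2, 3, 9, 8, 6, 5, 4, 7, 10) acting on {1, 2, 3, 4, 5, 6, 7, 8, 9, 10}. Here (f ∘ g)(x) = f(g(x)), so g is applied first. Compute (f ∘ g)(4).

First apply g: g(4) = 7, then f(7) = 8. Thus (f ∘ g)(4) = 8.

8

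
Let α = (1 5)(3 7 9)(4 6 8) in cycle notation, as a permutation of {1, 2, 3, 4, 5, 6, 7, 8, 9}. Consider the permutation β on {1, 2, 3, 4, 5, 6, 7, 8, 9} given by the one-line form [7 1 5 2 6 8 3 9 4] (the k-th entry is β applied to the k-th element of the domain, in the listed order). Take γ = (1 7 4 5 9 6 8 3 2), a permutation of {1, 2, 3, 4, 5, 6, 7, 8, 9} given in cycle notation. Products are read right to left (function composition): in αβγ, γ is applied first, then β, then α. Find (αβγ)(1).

7

(αβγ)(1) = α(β(γ(1))). γ(1) = 7, then β(7) = 3, then α(3) = 7, so the result is 7.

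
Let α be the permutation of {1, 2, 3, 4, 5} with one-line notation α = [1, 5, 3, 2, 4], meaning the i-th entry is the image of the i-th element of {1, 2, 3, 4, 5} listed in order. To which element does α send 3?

3

3 is element number 3 of the domain, and entry number 3 of the one-line form is 3, so α(3) = 3.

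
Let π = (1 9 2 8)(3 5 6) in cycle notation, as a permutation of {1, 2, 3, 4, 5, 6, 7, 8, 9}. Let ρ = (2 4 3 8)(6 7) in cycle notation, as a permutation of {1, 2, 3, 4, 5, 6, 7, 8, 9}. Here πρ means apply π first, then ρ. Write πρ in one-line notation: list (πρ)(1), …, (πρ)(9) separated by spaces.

For each element, apply π then ρ: 1 → 9 → 9; 2 → 8 → 2; 3 → 5 → 5; 4 → 4 → 3; 5 → 6 → 7; 6 → 3 → 8; 7 → 7 → 6; 8 → 1 → 1; 9 → 2 → 4.
Collecting the images, πρ = [9 2 5 3 7 8 6 1 4].

9 2 5 3 7 8 6 1 4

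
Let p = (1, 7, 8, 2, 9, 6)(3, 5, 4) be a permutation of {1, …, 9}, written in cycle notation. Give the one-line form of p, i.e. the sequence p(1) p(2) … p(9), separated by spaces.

7 9 5 3 4 1 8 2 6

Reading each image from the cycles: 1→7, 2→9, 3→5, 4→3, 5→4, 6→1, 7→8, 8→2, 9→6.
Listing these in domain order gives 7 9 5 3 4 1 8 2 6.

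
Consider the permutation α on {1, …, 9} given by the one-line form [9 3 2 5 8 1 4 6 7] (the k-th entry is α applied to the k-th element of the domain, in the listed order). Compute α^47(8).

Tracing 8 → 6 → … returns to 8 after 7 steps, so 8 lies in a 7-cycle (1, 9, 7, 4, 5, 8, 6).
Since the cycle has length 7, α^47 acts on it the same as α^5 (47 mod 7 = 5).
Stepping 5 places around the cycle: 8 → 6 → 1 → 9 → 7 → 4.

4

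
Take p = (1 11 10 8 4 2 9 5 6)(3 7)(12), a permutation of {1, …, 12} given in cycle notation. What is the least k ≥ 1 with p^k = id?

18

The cycle type of p is (9, 2, 1).
The order is lcm(9, 2) = 18.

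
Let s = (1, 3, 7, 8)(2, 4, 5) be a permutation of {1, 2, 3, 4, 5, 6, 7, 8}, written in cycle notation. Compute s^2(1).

1 lies in the 4-cycle (1, 3, 7, 8).
Stepping 2 places around the cycle: 1 → 3 → 7.

7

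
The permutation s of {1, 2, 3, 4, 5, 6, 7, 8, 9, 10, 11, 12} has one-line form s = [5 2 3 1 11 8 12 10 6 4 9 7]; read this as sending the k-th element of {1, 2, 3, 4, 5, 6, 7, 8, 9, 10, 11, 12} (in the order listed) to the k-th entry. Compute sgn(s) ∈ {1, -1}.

1

In disjoint-cycle form the cycle lengths are 8, 2, 1, 1.
A cycle is odd iff its length is even; s has 2 even-length cycles, so sgn(s) = (−1)^2 and s is even.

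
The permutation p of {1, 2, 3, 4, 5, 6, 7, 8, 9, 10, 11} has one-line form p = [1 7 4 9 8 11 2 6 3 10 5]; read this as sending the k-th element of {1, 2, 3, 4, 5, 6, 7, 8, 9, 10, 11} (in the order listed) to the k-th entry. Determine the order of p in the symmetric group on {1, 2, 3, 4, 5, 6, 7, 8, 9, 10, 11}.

The disjoint-cycle form of p has cycle lengths 4, 3, 2, 1, 1.
The order is lcm(4, 3, 2) = 12.

12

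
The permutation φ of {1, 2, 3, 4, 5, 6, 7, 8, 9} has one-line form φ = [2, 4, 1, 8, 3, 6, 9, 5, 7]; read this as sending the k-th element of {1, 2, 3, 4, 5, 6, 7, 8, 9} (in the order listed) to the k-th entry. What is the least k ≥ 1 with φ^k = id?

6

Writing φ as disjoint cycles, the cycle lengths are 6, 2, 1.
The order of φ is the least common multiple of its cycle lengths: lcm(6, 2) = 6.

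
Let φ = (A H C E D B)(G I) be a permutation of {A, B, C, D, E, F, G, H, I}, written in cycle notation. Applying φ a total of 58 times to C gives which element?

A

C lies in the 6-cycle (A H C E D B).
Since the cycle has length 6, φ^58 acts on it the same as φ^4 (58 mod 6 = 4).
Advancing 4 steps from C: C → E → D → B → A.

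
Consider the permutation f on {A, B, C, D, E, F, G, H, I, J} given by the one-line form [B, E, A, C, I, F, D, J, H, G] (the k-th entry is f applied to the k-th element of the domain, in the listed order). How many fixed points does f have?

1

The fixed points (elements with f(x) = x) are {F}, so there is 1.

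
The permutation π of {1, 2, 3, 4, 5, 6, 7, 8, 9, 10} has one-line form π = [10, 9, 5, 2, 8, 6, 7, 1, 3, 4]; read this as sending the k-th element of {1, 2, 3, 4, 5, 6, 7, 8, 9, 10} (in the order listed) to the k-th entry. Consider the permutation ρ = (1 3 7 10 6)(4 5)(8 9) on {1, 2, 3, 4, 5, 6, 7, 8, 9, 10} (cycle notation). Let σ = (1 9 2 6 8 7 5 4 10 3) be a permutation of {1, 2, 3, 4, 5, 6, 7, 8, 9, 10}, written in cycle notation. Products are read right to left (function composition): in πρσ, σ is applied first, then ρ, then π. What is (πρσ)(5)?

Chase 5: σ(5) = 4; ρ(4) = 5; π(5) = 8. Hence (πρσ)(5) = 8.

8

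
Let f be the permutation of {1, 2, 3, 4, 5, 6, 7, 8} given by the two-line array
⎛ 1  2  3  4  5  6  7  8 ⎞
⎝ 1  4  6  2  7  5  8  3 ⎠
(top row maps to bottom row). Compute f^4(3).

Tracing 3 → 6 → … returns to 3 after 5 steps, so 3 lies in a 5-cycle (3, 6, 5, 7, 8).
Stepping 4 places around the cycle: 3 → 6 → 5 → 7 → 8.

8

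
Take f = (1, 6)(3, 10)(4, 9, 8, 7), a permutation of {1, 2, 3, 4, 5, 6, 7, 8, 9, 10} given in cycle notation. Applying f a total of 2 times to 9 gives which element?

7

9 lies in the 4-cycle (4, 9, 8, 7).
Stepping 2 places around the cycle: 9 → 8 → 7.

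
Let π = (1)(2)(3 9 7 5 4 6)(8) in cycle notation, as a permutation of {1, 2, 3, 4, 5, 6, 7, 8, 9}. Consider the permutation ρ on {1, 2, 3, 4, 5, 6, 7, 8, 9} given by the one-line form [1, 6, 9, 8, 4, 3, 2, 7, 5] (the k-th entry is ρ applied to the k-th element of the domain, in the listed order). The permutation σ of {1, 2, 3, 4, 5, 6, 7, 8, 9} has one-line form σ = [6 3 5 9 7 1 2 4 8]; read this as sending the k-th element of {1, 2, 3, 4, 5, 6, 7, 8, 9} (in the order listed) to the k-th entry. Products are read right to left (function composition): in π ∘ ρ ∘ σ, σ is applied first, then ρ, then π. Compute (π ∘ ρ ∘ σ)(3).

6

(π ∘ ρ ∘ σ)(3) = π(ρ(σ(3))). σ(3) = 5, then ρ(5) = 4, then π(4) = 6, so the result is 6.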